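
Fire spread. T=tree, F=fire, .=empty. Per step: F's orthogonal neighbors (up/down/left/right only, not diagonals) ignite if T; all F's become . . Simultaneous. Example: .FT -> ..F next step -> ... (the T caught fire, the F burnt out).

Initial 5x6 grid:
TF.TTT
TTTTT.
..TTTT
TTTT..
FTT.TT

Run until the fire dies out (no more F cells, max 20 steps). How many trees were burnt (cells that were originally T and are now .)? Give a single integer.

Step 1: +4 fires, +2 burnt (F count now 4)
Step 2: +4 fires, +4 burnt (F count now 4)
Step 3: +3 fires, +4 burnt (F count now 3)
Step 4: +4 fires, +3 burnt (F count now 4)
Step 5: +2 fires, +4 burnt (F count now 2)
Step 6: +2 fires, +2 burnt (F count now 2)
Step 7: +0 fires, +2 burnt (F count now 0)
Fire out after step 7
Initially T: 21, now '.': 28
Total burnt (originally-T cells now '.'): 19

Answer: 19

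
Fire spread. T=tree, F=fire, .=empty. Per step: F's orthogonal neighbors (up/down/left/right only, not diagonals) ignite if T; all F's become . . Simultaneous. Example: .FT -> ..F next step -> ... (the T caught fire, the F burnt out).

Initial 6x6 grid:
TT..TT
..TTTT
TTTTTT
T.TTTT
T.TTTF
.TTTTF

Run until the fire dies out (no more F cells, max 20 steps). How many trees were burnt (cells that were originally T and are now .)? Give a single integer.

Step 1: +3 fires, +2 burnt (F count now 3)
Step 2: +4 fires, +3 burnt (F count now 4)
Step 3: +5 fires, +4 burnt (F count now 5)
Step 4: +5 fires, +5 burnt (F count now 5)
Step 5: +3 fires, +5 burnt (F count now 3)
Step 6: +2 fires, +3 burnt (F count now 2)
Step 7: +1 fires, +2 burnt (F count now 1)
Step 8: +1 fires, +1 burnt (F count now 1)
Step 9: +1 fires, +1 burnt (F count now 1)
Step 10: +0 fires, +1 burnt (F count now 0)
Fire out after step 10
Initially T: 27, now '.': 34
Total burnt (originally-T cells now '.'): 25

Answer: 25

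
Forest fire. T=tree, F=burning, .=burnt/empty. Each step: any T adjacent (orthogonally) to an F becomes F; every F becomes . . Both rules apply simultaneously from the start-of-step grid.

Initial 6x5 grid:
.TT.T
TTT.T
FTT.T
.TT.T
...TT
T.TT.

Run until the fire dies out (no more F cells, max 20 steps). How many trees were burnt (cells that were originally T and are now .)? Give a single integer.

Step 1: +2 fires, +1 burnt (F count now 2)
Step 2: +3 fires, +2 burnt (F count now 3)
Step 3: +3 fires, +3 burnt (F count now 3)
Step 4: +1 fires, +3 burnt (F count now 1)
Step 5: +0 fires, +1 burnt (F count now 0)
Fire out after step 5
Initially T: 18, now '.': 21
Total burnt (originally-T cells now '.'): 9

Answer: 9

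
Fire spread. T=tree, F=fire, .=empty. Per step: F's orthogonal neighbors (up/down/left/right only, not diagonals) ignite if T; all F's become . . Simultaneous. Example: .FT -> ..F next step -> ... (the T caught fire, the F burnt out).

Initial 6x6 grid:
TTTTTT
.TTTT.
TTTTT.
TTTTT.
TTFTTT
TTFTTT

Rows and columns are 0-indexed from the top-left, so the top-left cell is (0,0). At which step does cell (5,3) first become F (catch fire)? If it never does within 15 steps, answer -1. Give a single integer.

Step 1: cell (5,3)='F' (+5 fires, +2 burnt)
  -> target ignites at step 1
Step 2: cell (5,3)='.' (+7 fires, +5 burnt)
Step 3: cell (5,3)='.' (+7 fires, +7 burnt)
Step 4: cell (5,3)='.' (+5 fires, +7 burnt)
Step 5: cell (5,3)='.' (+3 fires, +5 burnt)
Step 6: cell (5,3)='.' (+2 fires, +3 burnt)
Step 7: cell (5,3)='.' (+1 fires, +2 burnt)
Step 8: cell (5,3)='.' (+0 fires, +1 burnt)
  fire out at step 8

1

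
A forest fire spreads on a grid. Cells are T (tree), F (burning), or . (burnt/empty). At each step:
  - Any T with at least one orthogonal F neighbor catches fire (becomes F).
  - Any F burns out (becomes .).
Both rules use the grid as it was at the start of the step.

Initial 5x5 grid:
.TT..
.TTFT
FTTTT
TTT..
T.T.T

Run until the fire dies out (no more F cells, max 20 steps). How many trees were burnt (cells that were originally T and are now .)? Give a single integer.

Step 1: +5 fires, +2 burnt (F count now 5)
Step 2: +6 fires, +5 burnt (F count now 6)
Step 3: +2 fires, +6 burnt (F count now 2)
Step 4: +1 fires, +2 burnt (F count now 1)
Step 5: +0 fires, +1 burnt (F count now 0)
Fire out after step 5
Initially T: 15, now '.': 24
Total burnt (originally-T cells now '.'): 14

Answer: 14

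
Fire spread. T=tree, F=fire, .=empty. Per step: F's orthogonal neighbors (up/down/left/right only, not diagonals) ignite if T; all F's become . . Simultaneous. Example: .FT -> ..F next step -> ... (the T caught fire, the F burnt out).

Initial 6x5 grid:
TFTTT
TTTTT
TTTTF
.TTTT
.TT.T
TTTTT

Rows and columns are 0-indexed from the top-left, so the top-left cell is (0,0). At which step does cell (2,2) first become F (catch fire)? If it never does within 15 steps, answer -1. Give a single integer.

Step 1: cell (2,2)='T' (+6 fires, +2 burnt)
Step 2: cell (2,2)='F' (+9 fires, +6 burnt)
  -> target ignites at step 2
Step 3: cell (2,2)='.' (+4 fires, +9 burnt)
Step 4: cell (2,2)='.' (+3 fires, +4 burnt)
Step 5: cell (2,2)='.' (+2 fires, +3 burnt)
Step 6: cell (2,2)='.' (+1 fires, +2 burnt)
Step 7: cell (2,2)='.' (+0 fires, +1 burnt)
  fire out at step 7

2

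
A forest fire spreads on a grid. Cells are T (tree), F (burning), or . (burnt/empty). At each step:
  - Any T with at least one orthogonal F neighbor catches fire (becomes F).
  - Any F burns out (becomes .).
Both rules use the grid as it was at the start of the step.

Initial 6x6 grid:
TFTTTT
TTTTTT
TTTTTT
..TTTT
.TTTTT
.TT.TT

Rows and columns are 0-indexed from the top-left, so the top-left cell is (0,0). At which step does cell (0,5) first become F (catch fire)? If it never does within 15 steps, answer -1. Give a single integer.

Step 1: cell (0,5)='T' (+3 fires, +1 burnt)
Step 2: cell (0,5)='T' (+4 fires, +3 burnt)
Step 3: cell (0,5)='T' (+4 fires, +4 burnt)
Step 4: cell (0,5)='F' (+4 fires, +4 burnt)
  -> target ignites at step 4
Step 5: cell (0,5)='.' (+4 fires, +4 burnt)
Step 6: cell (0,5)='.' (+5 fires, +4 burnt)
Step 7: cell (0,5)='.' (+3 fires, +5 burnt)
Step 8: cell (0,5)='.' (+2 fires, +3 burnt)
Step 9: cell (0,5)='.' (+1 fires, +2 burnt)
Step 10: cell (0,5)='.' (+0 fires, +1 burnt)
  fire out at step 10

4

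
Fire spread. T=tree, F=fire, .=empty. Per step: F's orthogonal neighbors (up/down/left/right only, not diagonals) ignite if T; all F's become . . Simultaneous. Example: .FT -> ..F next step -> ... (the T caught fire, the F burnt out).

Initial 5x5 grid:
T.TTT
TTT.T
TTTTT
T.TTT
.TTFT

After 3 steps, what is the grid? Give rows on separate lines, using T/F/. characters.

Step 1: 3 trees catch fire, 1 burn out
  T.TTT
  TTT.T
  TTTTT
  T.TFT
  .TF.F
Step 2: 4 trees catch fire, 3 burn out
  T.TTT
  TTT.T
  TTTFT
  T.F.F
  .F...
Step 3: 2 trees catch fire, 4 burn out
  T.TTT
  TTT.T
  TTF.F
  T....
  .....

T.TTT
TTT.T
TTF.F
T....
.....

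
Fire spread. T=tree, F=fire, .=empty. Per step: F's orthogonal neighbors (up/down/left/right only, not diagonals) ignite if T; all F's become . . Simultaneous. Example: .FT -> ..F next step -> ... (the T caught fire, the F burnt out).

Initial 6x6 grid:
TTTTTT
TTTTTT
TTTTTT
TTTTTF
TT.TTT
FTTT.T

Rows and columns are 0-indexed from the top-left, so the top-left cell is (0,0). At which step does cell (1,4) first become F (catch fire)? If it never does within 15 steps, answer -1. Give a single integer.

Step 1: cell (1,4)='T' (+5 fires, +2 burnt)
Step 2: cell (1,4)='T' (+8 fires, +5 burnt)
Step 3: cell (1,4)='F' (+8 fires, +8 burnt)
  -> target ignites at step 3
Step 4: cell (1,4)='.' (+5 fires, +8 burnt)
Step 5: cell (1,4)='.' (+4 fires, +5 burnt)
Step 6: cell (1,4)='.' (+2 fires, +4 burnt)
Step 7: cell (1,4)='.' (+0 fires, +2 burnt)
  fire out at step 7

3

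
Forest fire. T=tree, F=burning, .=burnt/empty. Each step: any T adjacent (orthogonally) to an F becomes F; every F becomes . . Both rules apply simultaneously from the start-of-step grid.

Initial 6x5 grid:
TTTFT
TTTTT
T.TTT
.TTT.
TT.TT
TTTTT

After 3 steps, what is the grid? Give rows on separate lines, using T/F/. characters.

Step 1: 3 trees catch fire, 1 burn out
  TTF.F
  TTTFT
  T.TTT
  .TTT.
  TT.TT
  TTTTT
Step 2: 4 trees catch fire, 3 burn out
  TF...
  TTF.F
  T.TFT
  .TTT.
  TT.TT
  TTTTT
Step 3: 5 trees catch fire, 4 burn out
  F....
  TF...
  T.F.F
  .TTF.
  TT.TT
  TTTTT

F....
TF...
T.F.F
.TTF.
TT.TT
TTTTT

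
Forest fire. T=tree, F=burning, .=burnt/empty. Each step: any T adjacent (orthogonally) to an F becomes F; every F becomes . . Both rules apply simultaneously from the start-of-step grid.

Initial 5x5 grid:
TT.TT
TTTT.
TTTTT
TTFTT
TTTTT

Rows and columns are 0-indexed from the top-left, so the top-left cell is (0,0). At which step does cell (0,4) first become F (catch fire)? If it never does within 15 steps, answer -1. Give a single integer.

Step 1: cell (0,4)='T' (+4 fires, +1 burnt)
Step 2: cell (0,4)='T' (+7 fires, +4 burnt)
Step 3: cell (0,4)='T' (+6 fires, +7 burnt)
Step 4: cell (0,4)='T' (+3 fires, +6 burnt)
Step 5: cell (0,4)='F' (+2 fires, +3 burnt)
  -> target ignites at step 5
Step 6: cell (0,4)='.' (+0 fires, +2 burnt)
  fire out at step 6

5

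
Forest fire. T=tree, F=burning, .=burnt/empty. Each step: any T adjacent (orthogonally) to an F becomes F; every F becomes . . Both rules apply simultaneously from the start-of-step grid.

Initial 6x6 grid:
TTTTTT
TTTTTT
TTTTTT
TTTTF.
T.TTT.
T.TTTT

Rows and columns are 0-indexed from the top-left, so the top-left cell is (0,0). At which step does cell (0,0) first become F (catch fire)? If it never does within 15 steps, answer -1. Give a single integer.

Step 1: cell (0,0)='T' (+3 fires, +1 burnt)
Step 2: cell (0,0)='T' (+6 fires, +3 burnt)
Step 3: cell (0,0)='T' (+8 fires, +6 burnt)
Step 4: cell (0,0)='T' (+6 fires, +8 burnt)
Step 5: cell (0,0)='T' (+4 fires, +6 burnt)
Step 6: cell (0,0)='T' (+3 fires, +4 burnt)
Step 7: cell (0,0)='F' (+1 fires, +3 burnt)
  -> target ignites at step 7
Step 8: cell (0,0)='.' (+0 fires, +1 burnt)
  fire out at step 8

7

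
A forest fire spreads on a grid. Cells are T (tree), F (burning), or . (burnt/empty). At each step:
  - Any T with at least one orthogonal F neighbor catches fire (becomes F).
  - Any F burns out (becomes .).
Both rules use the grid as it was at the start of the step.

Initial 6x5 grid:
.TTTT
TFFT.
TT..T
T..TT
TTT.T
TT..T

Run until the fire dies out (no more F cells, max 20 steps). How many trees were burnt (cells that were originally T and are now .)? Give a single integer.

Answer: 14

Derivation:
Step 1: +5 fires, +2 burnt (F count now 5)
Step 2: +2 fires, +5 burnt (F count now 2)
Step 3: +2 fires, +2 burnt (F count now 2)
Step 4: +1 fires, +2 burnt (F count now 1)
Step 5: +2 fires, +1 burnt (F count now 2)
Step 6: +2 fires, +2 burnt (F count now 2)
Step 7: +0 fires, +2 burnt (F count now 0)
Fire out after step 7
Initially T: 19, now '.': 25
Total burnt (originally-T cells now '.'): 14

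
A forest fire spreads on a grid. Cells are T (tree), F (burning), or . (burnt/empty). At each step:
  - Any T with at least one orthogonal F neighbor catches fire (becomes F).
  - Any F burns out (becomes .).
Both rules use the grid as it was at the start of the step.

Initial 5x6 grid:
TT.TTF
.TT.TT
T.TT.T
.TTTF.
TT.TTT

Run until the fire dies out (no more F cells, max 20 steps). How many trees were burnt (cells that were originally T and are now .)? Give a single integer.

Answer: 19

Derivation:
Step 1: +4 fires, +2 burnt (F count now 4)
Step 2: +7 fires, +4 burnt (F count now 7)
Step 3: +2 fires, +7 burnt (F count now 2)
Step 4: +2 fires, +2 burnt (F count now 2)
Step 5: +2 fires, +2 burnt (F count now 2)
Step 6: +1 fires, +2 burnt (F count now 1)
Step 7: +1 fires, +1 burnt (F count now 1)
Step 8: +0 fires, +1 burnt (F count now 0)
Fire out after step 8
Initially T: 20, now '.': 29
Total burnt (originally-T cells now '.'): 19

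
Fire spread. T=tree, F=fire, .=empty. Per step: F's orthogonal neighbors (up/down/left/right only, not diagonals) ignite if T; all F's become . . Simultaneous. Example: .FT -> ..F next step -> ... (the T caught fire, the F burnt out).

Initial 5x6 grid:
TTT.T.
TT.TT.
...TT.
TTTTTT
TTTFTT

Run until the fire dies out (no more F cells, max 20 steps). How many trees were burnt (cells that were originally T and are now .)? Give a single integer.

Step 1: +3 fires, +1 burnt (F count now 3)
Step 2: +5 fires, +3 burnt (F count now 5)
Step 3: +5 fires, +5 burnt (F count now 5)
Step 4: +2 fires, +5 burnt (F count now 2)
Step 5: +1 fires, +2 burnt (F count now 1)
Step 6: +0 fires, +1 burnt (F count now 0)
Fire out after step 6
Initially T: 21, now '.': 25
Total burnt (originally-T cells now '.'): 16

Answer: 16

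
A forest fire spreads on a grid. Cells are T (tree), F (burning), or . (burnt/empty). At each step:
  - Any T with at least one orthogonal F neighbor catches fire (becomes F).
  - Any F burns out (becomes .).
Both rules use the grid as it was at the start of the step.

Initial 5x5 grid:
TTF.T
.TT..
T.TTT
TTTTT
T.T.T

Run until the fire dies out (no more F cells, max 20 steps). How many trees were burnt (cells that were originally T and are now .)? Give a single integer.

Answer: 16

Derivation:
Step 1: +2 fires, +1 burnt (F count now 2)
Step 2: +3 fires, +2 burnt (F count now 3)
Step 3: +2 fires, +3 burnt (F count now 2)
Step 4: +4 fires, +2 burnt (F count now 4)
Step 5: +2 fires, +4 burnt (F count now 2)
Step 6: +3 fires, +2 burnt (F count now 3)
Step 7: +0 fires, +3 burnt (F count now 0)
Fire out after step 7
Initially T: 17, now '.': 24
Total burnt (originally-T cells now '.'): 16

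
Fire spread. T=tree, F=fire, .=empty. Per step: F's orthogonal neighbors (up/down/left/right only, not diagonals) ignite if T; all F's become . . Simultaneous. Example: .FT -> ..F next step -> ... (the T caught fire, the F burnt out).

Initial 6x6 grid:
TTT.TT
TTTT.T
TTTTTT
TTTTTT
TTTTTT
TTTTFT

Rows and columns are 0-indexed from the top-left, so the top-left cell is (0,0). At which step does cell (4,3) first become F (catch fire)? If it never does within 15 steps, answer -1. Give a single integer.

Step 1: cell (4,3)='T' (+3 fires, +1 burnt)
Step 2: cell (4,3)='F' (+4 fires, +3 burnt)
  -> target ignites at step 2
Step 3: cell (4,3)='.' (+5 fires, +4 burnt)
Step 4: cell (4,3)='.' (+5 fires, +5 burnt)
Step 5: cell (4,3)='.' (+5 fires, +5 burnt)
Step 6: cell (4,3)='.' (+4 fires, +5 burnt)
Step 7: cell (4,3)='.' (+4 fires, +4 burnt)
Step 8: cell (4,3)='.' (+2 fires, +4 burnt)
Step 9: cell (4,3)='.' (+1 fires, +2 burnt)
Step 10: cell (4,3)='.' (+0 fires, +1 burnt)
  fire out at step 10

2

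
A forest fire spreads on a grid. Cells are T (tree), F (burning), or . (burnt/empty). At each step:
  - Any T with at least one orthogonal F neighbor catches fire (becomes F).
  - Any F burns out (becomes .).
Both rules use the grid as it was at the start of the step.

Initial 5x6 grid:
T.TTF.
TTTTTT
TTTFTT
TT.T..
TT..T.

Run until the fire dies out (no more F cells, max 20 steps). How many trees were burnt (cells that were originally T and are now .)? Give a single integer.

Answer: 19

Derivation:
Step 1: +6 fires, +2 burnt (F count now 6)
Step 2: +5 fires, +6 burnt (F count now 5)
Step 3: +3 fires, +5 burnt (F count now 3)
Step 4: +3 fires, +3 burnt (F count now 3)
Step 5: +2 fires, +3 burnt (F count now 2)
Step 6: +0 fires, +2 burnt (F count now 0)
Fire out after step 6
Initially T: 20, now '.': 29
Total burnt (originally-T cells now '.'): 19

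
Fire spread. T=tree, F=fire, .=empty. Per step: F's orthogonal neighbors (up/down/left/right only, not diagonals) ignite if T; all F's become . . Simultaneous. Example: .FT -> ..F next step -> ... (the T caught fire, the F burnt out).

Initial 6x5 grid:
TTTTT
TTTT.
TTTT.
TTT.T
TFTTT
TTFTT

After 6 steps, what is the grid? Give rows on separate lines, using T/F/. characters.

Step 1: 5 trees catch fire, 2 burn out
  TTTTT
  TTTT.
  TTTT.
  TFT.T
  F.FTT
  TF.FT
Step 2: 6 trees catch fire, 5 burn out
  TTTTT
  TTTT.
  TFTT.
  F.F.T
  ...FT
  F...F
Step 3: 4 trees catch fire, 6 burn out
  TTTTT
  TFTT.
  F.FT.
  ....T
  ....F
  .....
Step 4: 5 trees catch fire, 4 burn out
  TFTTT
  F.FT.
  ...F.
  ....F
  .....
  .....
Step 5: 3 trees catch fire, 5 burn out
  F.FTT
  ...F.
  .....
  .....
  .....
  .....
Step 6: 1 trees catch fire, 3 burn out
  ...FT
  .....
  .....
  .....
  .....
  .....

...FT
.....
.....
.....
.....
.....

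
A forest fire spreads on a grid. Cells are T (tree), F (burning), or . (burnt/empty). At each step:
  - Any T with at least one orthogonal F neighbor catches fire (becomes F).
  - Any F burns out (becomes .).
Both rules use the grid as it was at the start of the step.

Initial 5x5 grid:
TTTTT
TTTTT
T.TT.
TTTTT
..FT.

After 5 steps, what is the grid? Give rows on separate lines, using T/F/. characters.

Step 1: 2 trees catch fire, 1 burn out
  TTTTT
  TTTTT
  T.TT.
  TTFTT
  ...F.
Step 2: 3 trees catch fire, 2 burn out
  TTTTT
  TTTTT
  T.FT.
  TF.FT
  .....
Step 3: 4 trees catch fire, 3 burn out
  TTTTT
  TTFTT
  T..F.
  F...F
  .....
Step 4: 4 trees catch fire, 4 burn out
  TTFTT
  TF.FT
  F....
  .....
  .....
Step 5: 4 trees catch fire, 4 burn out
  TF.FT
  F...F
  .....
  .....
  .....

TF.FT
F...F
.....
.....
.....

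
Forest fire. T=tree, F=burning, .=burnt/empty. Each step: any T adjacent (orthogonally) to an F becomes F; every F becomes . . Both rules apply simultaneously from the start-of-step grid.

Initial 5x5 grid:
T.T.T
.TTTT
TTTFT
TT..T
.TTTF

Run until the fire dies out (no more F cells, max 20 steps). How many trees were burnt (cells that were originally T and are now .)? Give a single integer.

Step 1: +5 fires, +2 burnt (F count now 5)
Step 2: +4 fires, +5 burnt (F count now 4)
Step 3: +6 fires, +4 burnt (F count now 6)
Step 4: +1 fires, +6 burnt (F count now 1)
Step 5: +0 fires, +1 burnt (F count now 0)
Fire out after step 5
Initially T: 17, now '.': 24
Total burnt (originally-T cells now '.'): 16

Answer: 16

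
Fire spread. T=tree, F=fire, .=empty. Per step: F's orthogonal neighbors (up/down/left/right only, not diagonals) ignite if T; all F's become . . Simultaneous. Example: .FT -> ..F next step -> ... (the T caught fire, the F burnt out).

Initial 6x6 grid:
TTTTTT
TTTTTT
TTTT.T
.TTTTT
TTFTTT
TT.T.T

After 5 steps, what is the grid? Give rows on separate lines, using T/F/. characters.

Step 1: 3 trees catch fire, 1 burn out
  TTTTTT
  TTTTTT
  TTTT.T
  .TFTTT
  TF.FTT
  TT.T.T
Step 2: 7 trees catch fire, 3 burn out
  TTTTTT
  TTTTTT
  TTFT.T
  .F.FTT
  F...FT
  TF.F.T
Step 3: 6 trees catch fire, 7 burn out
  TTTTTT
  TTFTTT
  TF.F.T
  ....FT
  .....F
  F....T
Step 4: 6 trees catch fire, 6 burn out
  TTFTTT
  TF.FTT
  F....T
  .....F
  ......
  .....F
Step 5: 5 trees catch fire, 6 burn out
  TF.FTT
  F...FT
  .....F
  ......
  ......
  ......

TF.FTT
F...FT
.....F
......
......
......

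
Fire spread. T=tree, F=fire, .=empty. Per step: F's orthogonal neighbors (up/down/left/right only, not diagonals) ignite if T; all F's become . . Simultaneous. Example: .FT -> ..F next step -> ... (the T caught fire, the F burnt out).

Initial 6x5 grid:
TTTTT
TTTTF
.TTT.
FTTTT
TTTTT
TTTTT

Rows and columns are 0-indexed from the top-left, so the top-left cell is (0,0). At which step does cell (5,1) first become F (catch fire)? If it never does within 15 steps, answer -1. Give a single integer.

Step 1: cell (5,1)='T' (+4 fires, +2 burnt)
Step 2: cell (5,1)='T' (+7 fires, +4 burnt)
Step 3: cell (5,1)='F' (+6 fires, +7 burnt)
  -> target ignites at step 3
Step 4: cell (5,1)='.' (+5 fires, +6 burnt)
Step 5: cell (5,1)='.' (+3 fires, +5 burnt)
Step 6: cell (5,1)='.' (+1 fires, +3 burnt)
Step 7: cell (5,1)='.' (+0 fires, +1 burnt)
  fire out at step 7

3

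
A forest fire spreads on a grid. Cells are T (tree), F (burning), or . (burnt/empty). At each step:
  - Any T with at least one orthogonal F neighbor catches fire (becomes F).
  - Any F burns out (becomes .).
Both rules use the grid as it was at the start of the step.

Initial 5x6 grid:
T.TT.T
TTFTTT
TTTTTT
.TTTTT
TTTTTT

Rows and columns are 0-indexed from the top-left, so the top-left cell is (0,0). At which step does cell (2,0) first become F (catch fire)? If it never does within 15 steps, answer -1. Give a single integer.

Step 1: cell (2,0)='T' (+4 fires, +1 burnt)
Step 2: cell (2,0)='T' (+6 fires, +4 burnt)
Step 3: cell (2,0)='F' (+7 fires, +6 burnt)
  -> target ignites at step 3
Step 4: cell (2,0)='.' (+5 fires, +7 burnt)
Step 5: cell (2,0)='.' (+3 fires, +5 burnt)
Step 6: cell (2,0)='.' (+1 fires, +3 burnt)
Step 7: cell (2,0)='.' (+0 fires, +1 burnt)
  fire out at step 7

3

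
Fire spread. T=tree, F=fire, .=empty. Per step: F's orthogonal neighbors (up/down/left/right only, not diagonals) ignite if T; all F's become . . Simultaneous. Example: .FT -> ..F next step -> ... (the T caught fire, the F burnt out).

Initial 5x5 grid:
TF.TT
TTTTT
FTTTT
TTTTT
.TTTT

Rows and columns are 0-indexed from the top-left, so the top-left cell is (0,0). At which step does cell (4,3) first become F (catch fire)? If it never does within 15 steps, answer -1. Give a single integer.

Step 1: cell (4,3)='T' (+5 fires, +2 burnt)
Step 2: cell (4,3)='T' (+3 fires, +5 burnt)
Step 3: cell (4,3)='T' (+4 fires, +3 burnt)
Step 4: cell (4,3)='T' (+5 fires, +4 burnt)
Step 5: cell (4,3)='F' (+3 fires, +5 burnt)
  -> target ignites at step 5
Step 6: cell (4,3)='.' (+1 fires, +3 burnt)
Step 7: cell (4,3)='.' (+0 fires, +1 burnt)
  fire out at step 7

5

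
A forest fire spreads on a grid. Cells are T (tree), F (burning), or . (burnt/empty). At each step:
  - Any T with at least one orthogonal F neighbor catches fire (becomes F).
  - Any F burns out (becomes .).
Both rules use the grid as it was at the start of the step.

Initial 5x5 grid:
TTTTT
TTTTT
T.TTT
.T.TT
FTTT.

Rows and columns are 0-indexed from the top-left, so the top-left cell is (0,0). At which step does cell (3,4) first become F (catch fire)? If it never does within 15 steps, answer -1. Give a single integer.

Step 1: cell (3,4)='T' (+1 fires, +1 burnt)
Step 2: cell (3,4)='T' (+2 fires, +1 burnt)
Step 3: cell (3,4)='T' (+1 fires, +2 burnt)
Step 4: cell (3,4)='T' (+1 fires, +1 burnt)
Step 5: cell (3,4)='F' (+2 fires, +1 burnt)
  -> target ignites at step 5
Step 6: cell (3,4)='.' (+3 fires, +2 burnt)
Step 7: cell (3,4)='.' (+3 fires, +3 burnt)
Step 8: cell (3,4)='.' (+3 fires, +3 burnt)
Step 9: cell (3,4)='.' (+2 fires, +3 burnt)
Step 10: cell (3,4)='.' (+2 fires, +2 burnt)
Step 11: cell (3,4)='.' (+0 fires, +2 burnt)
  fire out at step 11

5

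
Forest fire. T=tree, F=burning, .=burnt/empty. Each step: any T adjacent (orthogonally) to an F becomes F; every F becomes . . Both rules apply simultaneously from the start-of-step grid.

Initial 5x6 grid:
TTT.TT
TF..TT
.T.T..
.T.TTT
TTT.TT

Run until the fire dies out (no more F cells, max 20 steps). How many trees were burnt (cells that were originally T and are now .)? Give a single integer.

Answer: 9

Derivation:
Step 1: +3 fires, +1 burnt (F count now 3)
Step 2: +3 fires, +3 burnt (F count now 3)
Step 3: +1 fires, +3 burnt (F count now 1)
Step 4: +2 fires, +1 burnt (F count now 2)
Step 5: +0 fires, +2 burnt (F count now 0)
Fire out after step 5
Initially T: 19, now '.': 20
Total burnt (originally-T cells now '.'): 9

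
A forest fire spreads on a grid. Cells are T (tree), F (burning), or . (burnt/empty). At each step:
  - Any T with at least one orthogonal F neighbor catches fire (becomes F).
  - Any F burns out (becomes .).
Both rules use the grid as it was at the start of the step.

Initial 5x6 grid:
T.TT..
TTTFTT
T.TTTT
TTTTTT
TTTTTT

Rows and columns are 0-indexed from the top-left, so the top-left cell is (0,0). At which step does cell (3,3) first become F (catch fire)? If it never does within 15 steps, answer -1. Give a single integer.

Step 1: cell (3,3)='T' (+4 fires, +1 burnt)
Step 2: cell (3,3)='F' (+6 fires, +4 burnt)
  -> target ignites at step 2
Step 3: cell (3,3)='.' (+5 fires, +6 burnt)
Step 4: cell (3,3)='.' (+6 fires, +5 burnt)
Step 5: cell (3,3)='.' (+3 fires, +6 burnt)
Step 6: cell (3,3)='.' (+1 fires, +3 burnt)
Step 7: cell (3,3)='.' (+0 fires, +1 burnt)
  fire out at step 7

2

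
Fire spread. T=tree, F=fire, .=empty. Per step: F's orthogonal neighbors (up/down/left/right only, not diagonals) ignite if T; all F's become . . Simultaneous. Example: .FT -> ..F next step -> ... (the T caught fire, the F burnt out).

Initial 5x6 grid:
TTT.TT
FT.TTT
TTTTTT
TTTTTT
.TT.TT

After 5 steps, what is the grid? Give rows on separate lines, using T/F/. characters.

Step 1: 3 trees catch fire, 1 burn out
  FTT.TT
  .F.TTT
  FTTTTT
  TTTTTT
  .TT.TT
Step 2: 3 trees catch fire, 3 burn out
  .FT.TT
  ...TTT
  .FTTTT
  FTTTTT
  .TT.TT
Step 3: 3 trees catch fire, 3 burn out
  ..F.TT
  ...TTT
  ..FTTT
  .FTTTT
  .TT.TT
Step 4: 3 trees catch fire, 3 burn out
  ....TT
  ...TTT
  ...FTT
  ..FTTT
  .FT.TT
Step 5: 4 trees catch fire, 3 burn out
  ....TT
  ...FTT
  ....FT
  ...FTT
  ..F.TT

....TT
...FTT
....FT
...FTT
..F.TT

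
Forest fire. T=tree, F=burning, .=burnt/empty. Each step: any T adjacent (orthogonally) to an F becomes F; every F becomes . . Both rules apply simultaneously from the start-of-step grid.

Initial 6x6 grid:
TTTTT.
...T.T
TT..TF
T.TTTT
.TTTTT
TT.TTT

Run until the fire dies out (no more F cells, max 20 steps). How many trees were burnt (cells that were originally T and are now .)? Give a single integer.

Answer: 16

Derivation:
Step 1: +3 fires, +1 burnt (F count now 3)
Step 2: +2 fires, +3 burnt (F count now 2)
Step 3: +3 fires, +2 burnt (F count now 3)
Step 4: +3 fires, +3 burnt (F count now 3)
Step 5: +2 fires, +3 burnt (F count now 2)
Step 6: +1 fires, +2 burnt (F count now 1)
Step 7: +1 fires, +1 burnt (F count now 1)
Step 8: +1 fires, +1 burnt (F count now 1)
Step 9: +0 fires, +1 burnt (F count now 0)
Fire out after step 9
Initially T: 25, now '.': 27
Total burnt (originally-T cells now '.'): 16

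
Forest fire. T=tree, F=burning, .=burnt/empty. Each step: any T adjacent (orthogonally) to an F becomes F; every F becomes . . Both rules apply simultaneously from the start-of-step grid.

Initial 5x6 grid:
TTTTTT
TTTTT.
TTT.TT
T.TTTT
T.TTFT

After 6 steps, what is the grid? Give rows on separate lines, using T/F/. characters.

Step 1: 3 trees catch fire, 1 burn out
  TTTTTT
  TTTTT.
  TTT.TT
  T.TTFT
  T.TF.F
Step 2: 4 trees catch fire, 3 burn out
  TTTTTT
  TTTTT.
  TTT.FT
  T.TF.F
  T.F...
Step 3: 3 trees catch fire, 4 burn out
  TTTTTT
  TTTTF.
  TTT..F
  T.F...
  T.....
Step 4: 3 trees catch fire, 3 burn out
  TTTTFT
  TTTF..
  TTF...
  T.....
  T.....
Step 5: 4 trees catch fire, 3 burn out
  TTTF.F
  TTF...
  TF....
  T.....
  T.....
Step 6: 3 trees catch fire, 4 burn out
  TTF...
  TF....
  F.....
  T.....
  T.....

TTF...
TF....
F.....
T.....
T.....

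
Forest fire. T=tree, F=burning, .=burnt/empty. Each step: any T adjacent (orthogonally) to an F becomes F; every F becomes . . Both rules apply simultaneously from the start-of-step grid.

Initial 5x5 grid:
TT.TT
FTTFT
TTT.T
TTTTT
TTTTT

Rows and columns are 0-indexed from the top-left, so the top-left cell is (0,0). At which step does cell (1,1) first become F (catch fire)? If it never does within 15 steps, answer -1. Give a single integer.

Step 1: cell (1,1)='F' (+6 fires, +2 burnt)
  -> target ignites at step 1
Step 2: cell (1,1)='.' (+6 fires, +6 burnt)
Step 3: cell (1,1)='.' (+4 fires, +6 burnt)
Step 4: cell (1,1)='.' (+4 fires, +4 burnt)
Step 5: cell (1,1)='.' (+1 fires, +4 burnt)
Step 6: cell (1,1)='.' (+0 fires, +1 burnt)
  fire out at step 6

1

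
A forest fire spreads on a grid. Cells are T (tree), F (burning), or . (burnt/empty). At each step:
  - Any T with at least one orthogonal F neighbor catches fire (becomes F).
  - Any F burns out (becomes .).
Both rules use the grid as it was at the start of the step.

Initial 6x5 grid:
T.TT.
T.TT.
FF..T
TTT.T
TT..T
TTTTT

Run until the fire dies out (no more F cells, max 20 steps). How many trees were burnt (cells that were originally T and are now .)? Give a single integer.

Answer: 15

Derivation:
Step 1: +3 fires, +2 burnt (F count now 3)
Step 2: +4 fires, +3 burnt (F count now 4)
Step 3: +2 fires, +4 burnt (F count now 2)
Step 4: +1 fires, +2 burnt (F count now 1)
Step 5: +1 fires, +1 burnt (F count now 1)
Step 6: +1 fires, +1 burnt (F count now 1)
Step 7: +1 fires, +1 burnt (F count now 1)
Step 8: +1 fires, +1 burnt (F count now 1)
Step 9: +1 fires, +1 burnt (F count now 1)
Step 10: +0 fires, +1 burnt (F count now 0)
Fire out after step 10
Initially T: 19, now '.': 26
Total burnt (originally-T cells now '.'): 15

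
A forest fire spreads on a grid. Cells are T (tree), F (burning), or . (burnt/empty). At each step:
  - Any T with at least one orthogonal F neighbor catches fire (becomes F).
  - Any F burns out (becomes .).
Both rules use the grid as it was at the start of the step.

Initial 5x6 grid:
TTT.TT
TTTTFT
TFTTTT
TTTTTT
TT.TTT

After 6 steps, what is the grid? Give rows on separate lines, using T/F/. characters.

Step 1: 8 trees catch fire, 2 burn out
  TTT.FT
  TFTF.F
  F.FTFT
  TFTTTT
  TT.TTT
Step 2: 10 trees catch fire, 8 burn out
  TFT..F
  F.F...
  ...F.F
  F.FTFT
  TF.TTT
Step 3: 6 trees catch fire, 10 burn out
  F.F...
  ......
  ......
  ...F.F
  F..TFT
Step 4: 2 trees catch fire, 6 burn out
  ......
  ......
  ......
  ......
  ...F.F
Step 5: 0 trees catch fire, 2 burn out
  ......
  ......
  ......
  ......
  ......
Step 6: 0 trees catch fire, 0 burn out
  ......
  ......
  ......
  ......
  ......

......
......
......
......
......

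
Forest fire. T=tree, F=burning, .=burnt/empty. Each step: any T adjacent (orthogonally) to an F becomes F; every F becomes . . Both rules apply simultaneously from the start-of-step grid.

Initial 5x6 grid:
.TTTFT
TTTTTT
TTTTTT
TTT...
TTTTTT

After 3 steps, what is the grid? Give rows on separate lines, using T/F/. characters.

Step 1: 3 trees catch fire, 1 burn out
  .TTF.F
  TTTTFT
  TTTTTT
  TTT...
  TTTTTT
Step 2: 4 trees catch fire, 3 burn out
  .TF...
  TTTF.F
  TTTTFT
  TTT...
  TTTTTT
Step 3: 4 trees catch fire, 4 burn out
  .F....
  TTF...
  TTTF.F
  TTT...
  TTTTTT

.F....
TTF...
TTTF.F
TTT...
TTTTTT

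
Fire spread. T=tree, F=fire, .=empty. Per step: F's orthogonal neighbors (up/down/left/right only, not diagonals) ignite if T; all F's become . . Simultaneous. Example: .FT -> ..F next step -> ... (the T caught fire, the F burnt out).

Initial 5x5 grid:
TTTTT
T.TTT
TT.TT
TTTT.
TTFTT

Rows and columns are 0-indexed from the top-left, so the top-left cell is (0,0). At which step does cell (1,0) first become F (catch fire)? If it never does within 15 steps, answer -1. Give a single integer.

Step 1: cell (1,0)='T' (+3 fires, +1 burnt)
Step 2: cell (1,0)='T' (+4 fires, +3 burnt)
Step 3: cell (1,0)='T' (+3 fires, +4 burnt)
Step 4: cell (1,0)='T' (+3 fires, +3 burnt)
Step 5: cell (1,0)='F' (+4 fires, +3 burnt)
  -> target ignites at step 5
Step 6: cell (1,0)='.' (+3 fires, +4 burnt)
Step 7: cell (1,0)='.' (+1 fires, +3 burnt)
Step 8: cell (1,0)='.' (+0 fires, +1 burnt)
  fire out at step 8

5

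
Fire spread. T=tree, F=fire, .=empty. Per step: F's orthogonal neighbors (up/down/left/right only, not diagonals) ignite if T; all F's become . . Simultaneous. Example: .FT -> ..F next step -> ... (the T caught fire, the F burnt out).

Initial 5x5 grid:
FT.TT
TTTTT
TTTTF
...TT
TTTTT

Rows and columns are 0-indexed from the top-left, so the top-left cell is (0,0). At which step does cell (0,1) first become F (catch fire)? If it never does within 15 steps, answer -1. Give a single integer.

Step 1: cell (0,1)='F' (+5 fires, +2 burnt)
  -> target ignites at step 1
Step 2: cell (0,1)='.' (+7 fires, +5 burnt)
Step 3: cell (0,1)='.' (+4 fires, +7 burnt)
Step 4: cell (0,1)='.' (+1 fires, +4 burnt)
Step 5: cell (0,1)='.' (+1 fires, +1 burnt)
Step 6: cell (0,1)='.' (+1 fires, +1 burnt)
Step 7: cell (0,1)='.' (+0 fires, +1 burnt)
  fire out at step 7

1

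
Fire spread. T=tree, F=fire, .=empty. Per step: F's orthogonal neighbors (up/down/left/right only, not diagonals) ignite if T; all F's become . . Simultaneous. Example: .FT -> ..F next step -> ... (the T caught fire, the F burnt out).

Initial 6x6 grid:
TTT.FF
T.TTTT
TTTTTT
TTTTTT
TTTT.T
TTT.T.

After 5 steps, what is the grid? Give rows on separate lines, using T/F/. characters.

Step 1: 2 trees catch fire, 2 burn out
  TTT...
  T.TTFF
  TTTTTT
  TTTTTT
  TTTT.T
  TTT.T.
Step 2: 3 trees catch fire, 2 burn out
  TTT...
  T.TF..
  TTTTFF
  TTTTTT
  TTTT.T
  TTT.T.
Step 3: 4 trees catch fire, 3 burn out
  TTT...
  T.F...
  TTTF..
  TTTTFF
  TTTT.T
  TTT.T.
Step 4: 4 trees catch fire, 4 burn out
  TTF...
  T.....
  TTF...
  TTTF..
  TTTT.F
  TTT.T.
Step 5: 4 trees catch fire, 4 burn out
  TF....
  T.....
  TF....
  TTF...
  TTTF..
  TTT.T.

TF....
T.....
TF....
TTF...
TTTF..
TTT.T.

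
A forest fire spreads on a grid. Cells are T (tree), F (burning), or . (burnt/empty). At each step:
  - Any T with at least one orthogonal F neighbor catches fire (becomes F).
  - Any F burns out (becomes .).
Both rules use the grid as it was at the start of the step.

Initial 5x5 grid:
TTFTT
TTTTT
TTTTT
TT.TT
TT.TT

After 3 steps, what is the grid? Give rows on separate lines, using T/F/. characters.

Step 1: 3 trees catch fire, 1 burn out
  TF.FT
  TTFTT
  TTTTT
  TT.TT
  TT.TT
Step 2: 5 trees catch fire, 3 burn out
  F...F
  TF.FT
  TTFTT
  TT.TT
  TT.TT
Step 3: 4 trees catch fire, 5 burn out
  .....
  F...F
  TF.FT
  TT.TT
  TT.TT

.....
F...F
TF.FT
TT.TT
TT.TT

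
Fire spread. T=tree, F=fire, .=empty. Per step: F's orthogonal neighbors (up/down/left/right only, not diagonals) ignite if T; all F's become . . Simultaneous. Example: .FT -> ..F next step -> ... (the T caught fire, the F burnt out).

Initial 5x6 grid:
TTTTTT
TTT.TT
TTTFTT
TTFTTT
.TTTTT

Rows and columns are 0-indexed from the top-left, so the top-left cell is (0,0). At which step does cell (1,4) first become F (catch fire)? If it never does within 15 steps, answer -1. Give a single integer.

Step 1: cell (1,4)='T' (+5 fires, +2 burnt)
Step 2: cell (1,4)='F' (+8 fires, +5 burnt)
  -> target ignites at step 2
Step 3: cell (1,4)='.' (+7 fires, +8 burnt)
Step 4: cell (1,4)='.' (+5 fires, +7 burnt)
Step 5: cell (1,4)='.' (+1 fires, +5 burnt)
Step 6: cell (1,4)='.' (+0 fires, +1 burnt)
  fire out at step 6

2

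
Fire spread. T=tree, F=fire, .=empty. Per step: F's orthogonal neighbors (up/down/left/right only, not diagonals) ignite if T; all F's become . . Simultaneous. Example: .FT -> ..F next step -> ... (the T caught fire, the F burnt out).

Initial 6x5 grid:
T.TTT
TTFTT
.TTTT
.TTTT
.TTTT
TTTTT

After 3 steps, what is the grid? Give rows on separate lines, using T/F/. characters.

Step 1: 4 trees catch fire, 1 burn out
  T.FTT
  TF.FT
  .TFTT
  .TTTT
  .TTTT
  TTTTT
Step 2: 6 trees catch fire, 4 burn out
  T..FT
  F...F
  .F.FT
  .TFTT
  .TTTT
  TTTTT
Step 3: 6 trees catch fire, 6 burn out
  F...F
  .....
  ....F
  .F.FT
  .TFTT
  TTTTT

F...F
.....
....F
.F.FT
.TFTT
TTTTT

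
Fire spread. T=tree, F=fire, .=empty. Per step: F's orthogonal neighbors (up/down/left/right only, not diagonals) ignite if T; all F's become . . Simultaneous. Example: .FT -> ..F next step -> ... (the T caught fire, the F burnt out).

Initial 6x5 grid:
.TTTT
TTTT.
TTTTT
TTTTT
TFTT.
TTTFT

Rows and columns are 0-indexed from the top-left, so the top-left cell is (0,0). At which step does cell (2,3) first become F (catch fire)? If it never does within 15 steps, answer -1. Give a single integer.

Step 1: cell (2,3)='T' (+7 fires, +2 burnt)
Step 2: cell (2,3)='T' (+5 fires, +7 burnt)
Step 3: cell (2,3)='F' (+5 fires, +5 burnt)
  -> target ignites at step 3
Step 4: cell (2,3)='.' (+5 fires, +5 burnt)
Step 5: cell (2,3)='.' (+2 fires, +5 burnt)
Step 6: cell (2,3)='.' (+1 fires, +2 burnt)
Step 7: cell (2,3)='.' (+0 fires, +1 burnt)
  fire out at step 7

3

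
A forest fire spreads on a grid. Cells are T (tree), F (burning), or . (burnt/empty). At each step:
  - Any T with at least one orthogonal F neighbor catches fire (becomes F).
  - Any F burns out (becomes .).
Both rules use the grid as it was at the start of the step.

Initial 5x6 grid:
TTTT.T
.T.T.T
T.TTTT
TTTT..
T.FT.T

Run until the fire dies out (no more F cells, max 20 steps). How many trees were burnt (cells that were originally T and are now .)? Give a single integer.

Step 1: +2 fires, +1 burnt (F count now 2)
Step 2: +3 fires, +2 burnt (F count now 3)
Step 3: +2 fires, +3 burnt (F count now 2)
Step 4: +4 fires, +2 burnt (F count now 4)
Step 5: +2 fires, +4 burnt (F count now 2)
Step 6: +2 fires, +2 burnt (F count now 2)
Step 7: +2 fires, +2 burnt (F count now 2)
Step 8: +2 fires, +2 burnt (F count now 2)
Step 9: +0 fires, +2 burnt (F count now 0)
Fire out after step 9
Initially T: 20, now '.': 29
Total burnt (originally-T cells now '.'): 19

Answer: 19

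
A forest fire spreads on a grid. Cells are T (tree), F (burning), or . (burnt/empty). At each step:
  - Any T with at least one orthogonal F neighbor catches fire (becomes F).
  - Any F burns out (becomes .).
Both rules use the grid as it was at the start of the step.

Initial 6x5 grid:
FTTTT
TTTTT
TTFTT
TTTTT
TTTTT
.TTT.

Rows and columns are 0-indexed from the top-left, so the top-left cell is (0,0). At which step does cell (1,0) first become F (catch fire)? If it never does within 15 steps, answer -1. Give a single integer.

Step 1: cell (1,0)='F' (+6 fires, +2 burnt)
  -> target ignites at step 1
Step 2: cell (1,0)='.' (+8 fires, +6 burnt)
Step 3: cell (1,0)='.' (+7 fires, +8 burnt)
Step 4: cell (1,0)='.' (+5 fires, +7 burnt)
Step 5: cell (1,0)='.' (+0 fires, +5 burnt)
  fire out at step 5

1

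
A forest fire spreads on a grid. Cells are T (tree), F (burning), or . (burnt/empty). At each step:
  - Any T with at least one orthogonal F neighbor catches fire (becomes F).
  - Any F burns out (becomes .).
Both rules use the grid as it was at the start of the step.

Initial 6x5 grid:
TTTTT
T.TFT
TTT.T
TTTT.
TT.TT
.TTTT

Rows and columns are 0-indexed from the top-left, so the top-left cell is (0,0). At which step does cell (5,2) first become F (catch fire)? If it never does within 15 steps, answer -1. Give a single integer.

Step 1: cell (5,2)='T' (+3 fires, +1 burnt)
Step 2: cell (5,2)='T' (+4 fires, +3 burnt)
Step 3: cell (5,2)='T' (+3 fires, +4 burnt)
Step 4: cell (5,2)='T' (+4 fires, +3 burnt)
Step 5: cell (5,2)='T' (+4 fires, +4 burnt)
Step 6: cell (5,2)='T' (+4 fires, +4 burnt)
Step 7: cell (5,2)='F' (+2 fires, +4 burnt)
  -> target ignites at step 7
Step 8: cell (5,2)='.' (+0 fires, +2 burnt)
  fire out at step 8

7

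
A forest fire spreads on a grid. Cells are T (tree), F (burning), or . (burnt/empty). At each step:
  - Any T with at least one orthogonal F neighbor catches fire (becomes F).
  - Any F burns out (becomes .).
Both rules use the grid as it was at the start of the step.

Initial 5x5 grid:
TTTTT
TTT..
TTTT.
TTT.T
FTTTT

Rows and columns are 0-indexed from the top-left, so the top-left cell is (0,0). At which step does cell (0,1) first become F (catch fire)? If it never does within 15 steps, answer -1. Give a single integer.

Step 1: cell (0,1)='T' (+2 fires, +1 burnt)
Step 2: cell (0,1)='T' (+3 fires, +2 burnt)
Step 3: cell (0,1)='T' (+4 fires, +3 burnt)
Step 4: cell (0,1)='T' (+4 fires, +4 burnt)
Step 5: cell (0,1)='F' (+4 fires, +4 burnt)
  -> target ignites at step 5
Step 6: cell (0,1)='.' (+1 fires, +4 burnt)
Step 7: cell (0,1)='.' (+1 fires, +1 burnt)
Step 8: cell (0,1)='.' (+1 fires, +1 burnt)
Step 9: cell (0,1)='.' (+0 fires, +1 burnt)
  fire out at step 9

5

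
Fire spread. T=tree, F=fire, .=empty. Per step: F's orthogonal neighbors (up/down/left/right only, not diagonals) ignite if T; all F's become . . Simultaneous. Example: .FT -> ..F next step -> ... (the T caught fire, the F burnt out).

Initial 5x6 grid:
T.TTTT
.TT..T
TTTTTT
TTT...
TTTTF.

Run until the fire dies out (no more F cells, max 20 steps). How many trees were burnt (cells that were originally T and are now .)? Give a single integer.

Step 1: +1 fires, +1 burnt (F count now 1)
Step 2: +1 fires, +1 burnt (F count now 1)
Step 3: +2 fires, +1 burnt (F count now 2)
Step 4: +3 fires, +2 burnt (F count now 3)
Step 5: +4 fires, +3 burnt (F count now 4)
Step 6: +4 fires, +4 burnt (F count now 4)
Step 7: +2 fires, +4 burnt (F count now 2)
Step 8: +2 fires, +2 burnt (F count now 2)
Step 9: +1 fires, +2 burnt (F count now 1)
Step 10: +0 fires, +1 burnt (F count now 0)
Fire out after step 10
Initially T: 21, now '.': 29
Total burnt (originally-T cells now '.'): 20

Answer: 20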